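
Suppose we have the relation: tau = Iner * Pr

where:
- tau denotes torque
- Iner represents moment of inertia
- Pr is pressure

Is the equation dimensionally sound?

No

tau (torque) has dimensions [L^2 M T^-2].
Iner (moment of inertia) has dimensions [L^2 M].
Pr (pressure) has dimensions [L^-1 M T^-2].

Left side: [L^2 M T^-2]
Right side: [L M^2 T^-2]

The two sides have different dimensions, so the equation is NOT dimensionally consistent.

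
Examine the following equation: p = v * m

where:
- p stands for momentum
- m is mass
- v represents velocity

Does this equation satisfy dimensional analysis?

Yes

p (momentum) has dimensions [L M T^-1].
m (mass) has dimensions [M].
v (velocity) has dimensions [L T^-1].

Left side: [L M T^-1]
Right side: [L M T^-1]

Both sides have the same dimensions, so the equation is dimensionally consistent.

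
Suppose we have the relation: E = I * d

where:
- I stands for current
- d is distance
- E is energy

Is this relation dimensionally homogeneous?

No

I (current) has dimensions [I].
d (distance) has dimensions [L].
E (energy) has dimensions [L^2 M T^-2].

Left side: [L^2 M T^-2]
Right side: [I L]

The two sides have different dimensions, so the equation is NOT dimensionally consistent.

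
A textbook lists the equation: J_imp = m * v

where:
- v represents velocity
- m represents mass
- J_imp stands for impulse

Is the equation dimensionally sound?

Yes

v (velocity) has dimensions [L T^-1].
m (mass) has dimensions [M].
J_imp (impulse) has dimensions [L M T^-1].

Left side: [L M T^-1]
Right side: [L M T^-1]

Both sides have the same dimensions, so the equation is dimensionally consistent.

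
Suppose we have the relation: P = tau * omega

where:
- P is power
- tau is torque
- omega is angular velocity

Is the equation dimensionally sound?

Yes

P (power) has dimensions [L^2 M T^-3].
tau (torque) has dimensions [L^2 M T^-2].
omega (angular velocity) has dimensions [T^-1].

Left side: [L^2 M T^-3]
Right side: [L^2 M T^-3]

Both sides have the same dimensions, so the equation is dimensionally consistent.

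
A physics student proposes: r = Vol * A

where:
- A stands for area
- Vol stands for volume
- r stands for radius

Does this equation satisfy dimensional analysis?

No

A (area) has dimensions [L^2].
Vol (volume) has dimensions [L^3].
r (radius) has dimensions [L].

Left side: [L]
Right side: [L^5]

The two sides have different dimensions, so the equation is NOT dimensionally consistent.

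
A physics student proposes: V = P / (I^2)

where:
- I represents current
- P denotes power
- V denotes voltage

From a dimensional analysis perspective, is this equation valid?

No

I (current) has dimensions [I].
P (power) has dimensions [L^2 M T^-3].
V (voltage) has dimensions [I^-1 L^2 M T^-3].

Left side: [I^-1 L^2 M T^-3]
Right side: [I^-2 L^2 M T^-3]

The two sides have different dimensions, so the equation is NOT dimensionally consistent.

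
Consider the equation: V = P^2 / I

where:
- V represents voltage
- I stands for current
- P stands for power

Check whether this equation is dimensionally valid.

No

V (voltage) has dimensions [I^-1 L^2 M T^-3].
I (current) has dimensions [I].
P (power) has dimensions [L^2 M T^-3].

Left side: [I^-1 L^2 M T^-3]
Right side: [I^-1 L^4 M^2 T^-6]

The two sides have different dimensions, so the equation is NOT dimensionally consistent.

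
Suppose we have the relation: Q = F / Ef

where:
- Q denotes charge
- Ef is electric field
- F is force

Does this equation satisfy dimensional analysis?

Yes

Q (charge) has dimensions [I T].
Ef (electric field) has dimensions [I^-1 L M T^-3].
F (force) has dimensions [L M T^-2].

Left side: [I T]
Right side: [I T]

Both sides have the same dimensions, so the equation is dimensionally consistent.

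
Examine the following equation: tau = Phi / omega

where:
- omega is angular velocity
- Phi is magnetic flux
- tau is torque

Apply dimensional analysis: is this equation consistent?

No

omega (angular velocity) has dimensions [T^-1].
Phi (magnetic flux) has dimensions [I^-1 L^2 M T^-2].
tau (torque) has dimensions [L^2 M T^-2].

Left side: [L^2 M T^-2]
Right side: [I^-1 L^2 M T^-1]

The two sides have different dimensions, so the equation is NOT dimensionally consistent.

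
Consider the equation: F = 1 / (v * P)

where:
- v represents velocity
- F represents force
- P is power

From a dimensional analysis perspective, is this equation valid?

No

v (velocity) has dimensions [L T^-1].
F (force) has dimensions [L M T^-2].
P (power) has dimensions [L^2 M T^-3].

Left side: [L M T^-2]
Right side: [L^-3 M^-1 T^4]

The two sides have different dimensions, so the equation is NOT dimensionally consistent.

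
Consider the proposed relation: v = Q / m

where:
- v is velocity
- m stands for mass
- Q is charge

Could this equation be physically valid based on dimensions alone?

No

v (velocity) has dimensions [L T^-1].
m (mass) has dimensions [M].
Q (charge) has dimensions [I T].

Left side: [L T^-1]
Right side: [I M^-1 T]

The two sides have different dimensions, so the equation is NOT dimensionally consistent.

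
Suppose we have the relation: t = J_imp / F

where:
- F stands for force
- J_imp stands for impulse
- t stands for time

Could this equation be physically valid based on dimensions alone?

Yes

F (force) has dimensions [L M T^-2].
J_imp (impulse) has dimensions [L M T^-1].
t (time) has dimensions [T].

Left side: [T]
Right side: [T]

Both sides have the same dimensions, so the equation is dimensionally consistent.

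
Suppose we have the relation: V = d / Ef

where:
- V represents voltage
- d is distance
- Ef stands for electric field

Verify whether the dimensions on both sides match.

No

V (voltage) has dimensions [I^-1 L^2 M T^-3].
d (distance) has dimensions [L].
Ef (electric field) has dimensions [I^-1 L M T^-3].

Left side: [I^-1 L^2 M T^-3]
Right side: [I M^-1 T^3]

The two sides have different dimensions, so the equation is NOT dimensionally consistent.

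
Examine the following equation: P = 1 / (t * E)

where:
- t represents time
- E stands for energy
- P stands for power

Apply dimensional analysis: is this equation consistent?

No

t (time) has dimensions [T].
E (energy) has dimensions [L^2 M T^-2].
P (power) has dimensions [L^2 M T^-3].

Left side: [L^2 M T^-3]
Right side: [L^-2 M^-1 T]

The two sides have different dimensions, so the equation is NOT dimensionally consistent.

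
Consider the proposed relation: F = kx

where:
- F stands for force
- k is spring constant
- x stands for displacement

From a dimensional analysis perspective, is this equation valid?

Yes

F (force) has dimensions [L M T^-2].
k (spring constant) has dimensions [M T^-2].
x (displacement) has dimensions [L].

Left side: [L M T^-2]
Right side: [L M T^-2]

Both sides have the same dimensions, so the equation is dimensionally consistent.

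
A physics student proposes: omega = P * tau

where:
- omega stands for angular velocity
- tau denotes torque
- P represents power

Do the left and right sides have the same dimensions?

No

omega (angular velocity) has dimensions [T^-1].
tau (torque) has dimensions [L^2 M T^-2].
P (power) has dimensions [L^2 M T^-3].

Left side: [T^-1]
Right side: [L^4 M^2 T^-5]

The two sides have different dimensions, so the equation is NOT dimensionally consistent.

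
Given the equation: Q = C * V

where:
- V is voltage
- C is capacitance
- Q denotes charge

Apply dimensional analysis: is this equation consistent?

Yes

V (voltage) has dimensions [I^-1 L^2 M T^-3].
C (capacitance) has dimensions [I^2 L^-2 M^-1 T^4].
Q (charge) has dimensions [I T].

Left side: [I T]
Right side: [I T]

Both sides have the same dimensions, so the equation is dimensionally consistent.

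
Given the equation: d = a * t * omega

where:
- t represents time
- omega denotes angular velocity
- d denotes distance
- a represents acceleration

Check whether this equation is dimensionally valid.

No

t (time) has dimensions [T].
omega (angular velocity) has dimensions [T^-1].
d (distance) has dimensions [L].
a (acceleration) has dimensions [L T^-2].

Left side: [L]
Right side: [L T^-2]

The two sides have different dimensions, so the equation is NOT dimensionally consistent.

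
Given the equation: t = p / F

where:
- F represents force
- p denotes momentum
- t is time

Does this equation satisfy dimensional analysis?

Yes

F (force) has dimensions [L M T^-2].
p (momentum) has dimensions [L M T^-1].
t (time) has dimensions [T].

Left side: [T]
Right side: [T]

Both sides have the same dimensions, so the equation is dimensionally consistent.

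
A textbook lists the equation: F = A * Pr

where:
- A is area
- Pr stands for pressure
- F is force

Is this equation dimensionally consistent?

Yes

A (area) has dimensions [L^2].
Pr (pressure) has dimensions [L^-1 M T^-2].
F (force) has dimensions [L M T^-2].

Left side: [L M T^-2]
Right side: [L M T^-2]

Both sides have the same dimensions, so the equation is dimensionally consistent.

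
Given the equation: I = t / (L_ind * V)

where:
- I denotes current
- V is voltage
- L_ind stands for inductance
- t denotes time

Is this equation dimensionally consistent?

No

I (current) has dimensions [I].
V (voltage) has dimensions [I^-1 L^2 M T^-3].
L_ind (inductance) has dimensions [I^-2 L^2 M T^-2].
t (time) has dimensions [T].

Left side: [I]
Right side: [I^3 L^-4 M^-2 T^6]

The two sides have different dimensions, so the equation is NOT dimensionally consistent.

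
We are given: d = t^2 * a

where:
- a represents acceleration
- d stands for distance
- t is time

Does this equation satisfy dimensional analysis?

Yes

a (acceleration) has dimensions [L T^-2].
d (distance) has dimensions [L].
t (time) has dimensions [T].

Left side: [L]
Right side: [L]

Both sides have the same dimensions, so the equation is dimensionally consistent.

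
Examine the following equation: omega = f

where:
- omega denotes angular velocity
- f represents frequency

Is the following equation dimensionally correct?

Yes

omega (angular velocity) has dimensions [T^-1].
f (frequency) has dimensions [T^-1].

Left side: [T^-1]
Right side: [T^-1]

Both sides have the same dimensions, so the equation is dimensionally consistent.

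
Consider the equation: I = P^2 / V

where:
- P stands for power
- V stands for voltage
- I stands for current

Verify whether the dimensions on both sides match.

No

P (power) has dimensions [L^2 M T^-3].
V (voltage) has dimensions [I^-1 L^2 M T^-3].
I (current) has dimensions [I].

Left side: [I]
Right side: [I L^2 M T^-3]

The two sides have different dimensions, so the equation is NOT dimensionally consistent.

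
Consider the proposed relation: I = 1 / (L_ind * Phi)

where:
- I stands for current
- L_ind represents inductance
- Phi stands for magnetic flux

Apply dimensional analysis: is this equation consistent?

No

I (current) has dimensions [I].
L_ind (inductance) has dimensions [I^-2 L^2 M T^-2].
Phi (magnetic flux) has dimensions [I^-1 L^2 M T^-2].

Left side: [I]
Right side: [I^3 L^-4 M^-2 T^4]

The two sides have different dimensions, so the equation is NOT dimensionally consistent.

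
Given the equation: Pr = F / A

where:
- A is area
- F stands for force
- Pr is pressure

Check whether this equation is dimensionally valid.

Yes

A (area) has dimensions [L^2].
F (force) has dimensions [L M T^-2].
Pr (pressure) has dimensions [L^-1 M T^-2].

Left side: [L^-1 M T^-2]
Right side: [L^-1 M T^-2]

Both sides have the same dimensions, so the equation is dimensionally consistent.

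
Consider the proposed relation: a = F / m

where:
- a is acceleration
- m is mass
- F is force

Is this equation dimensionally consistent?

Yes

a (acceleration) has dimensions [L T^-2].
m (mass) has dimensions [M].
F (force) has dimensions [L M T^-2].

Left side: [L T^-2]
Right side: [L T^-2]

Both sides have the same dimensions, so the equation is dimensionally consistent.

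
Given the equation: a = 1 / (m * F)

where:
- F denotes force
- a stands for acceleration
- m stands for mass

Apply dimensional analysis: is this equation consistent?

No

F (force) has dimensions [L M T^-2].
a (acceleration) has dimensions [L T^-2].
m (mass) has dimensions [M].

Left side: [L T^-2]
Right side: [L^-1 M^-2 T^2]

The two sides have different dimensions, so the equation is NOT dimensionally consistent.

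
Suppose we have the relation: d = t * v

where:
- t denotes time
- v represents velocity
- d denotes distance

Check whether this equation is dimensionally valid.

Yes

t (time) has dimensions [T].
v (velocity) has dimensions [L T^-1].
d (distance) has dimensions [L].

Left side: [L]
Right side: [L]

Both sides have the same dimensions, so the equation is dimensionally consistent.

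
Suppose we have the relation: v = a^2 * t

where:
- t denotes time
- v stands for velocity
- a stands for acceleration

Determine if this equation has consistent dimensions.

No

t (time) has dimensions [T].
v (velocity) has dimensions [L T^-1].
a (acceleration) has dimensions [L T^-2].

Left side: [L T^-1]
Right side: [L^2 T^-3]

The two sides have different dimensions, so the equation is NOT dimensionally consistent.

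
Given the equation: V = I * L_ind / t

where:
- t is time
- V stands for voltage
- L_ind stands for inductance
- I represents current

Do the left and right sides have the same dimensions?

Yes

t (time) has dimensions [T].
V (voltage) has dimensions [I^-1 L^2 M T^-3].
L_ind (inductance) has dimensions [I^-2 L^2 M T^-2].
I (current) has dimensions [I].

Left side: [I^-1 L^2 M T^-3]
Right side: [I^-1 L^2 M T^-3]

Both sides have the same dimensions, so the equation is dimensionally consistent.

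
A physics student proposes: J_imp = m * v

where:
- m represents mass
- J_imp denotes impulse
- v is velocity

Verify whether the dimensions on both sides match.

Yes

m (mass) has dimensions [M].
J_imp (impulse) has dimensions [L M T^-1].
v (velocity) has dimensions [L T^-1].

Left side: [L M T^-1]
Right side: [L M T^-1]

Both sides have the same dimensions, so the equation is dimensionally consistent.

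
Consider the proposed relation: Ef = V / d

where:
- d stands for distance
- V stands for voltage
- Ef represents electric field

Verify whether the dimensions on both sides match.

Yes

d (distance) has dimensions [L].
V (voltage) has dimensions [I^-1 L^2 M T^-3].
Ef (electric field) has dimensions [I^-1 L M T^-3].

Left side: [I^-1 L M T^-3]
Right side: [I^-1 L M T^-3]

Both sides have the same dimensions, so the equation is dimensionally consistent.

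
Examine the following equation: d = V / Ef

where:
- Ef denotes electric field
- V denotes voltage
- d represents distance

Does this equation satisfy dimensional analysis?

Yes

Ef (electric field) has dimensions [I^-1 L M T^-3].
V (voltage) has dimensions [I^-1 L^2 M T^-3].
d (distance) has dimensions [L].

Left side: [L]
Right side: [L]

Both sides have the same dimensions, so the equation is dimensionally consistent.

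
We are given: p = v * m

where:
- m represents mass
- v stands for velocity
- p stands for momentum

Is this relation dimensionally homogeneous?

Yes

m (mass) has dimensions [M].
v (velocity) has dimensions [L T^-1].
p (momentum) has dimensions [L M T^-1].

Left side: [L M T^-1]
Right side: [L M T^-1]

Both sides have the same dimensions, so the equation is dimensionally consistent.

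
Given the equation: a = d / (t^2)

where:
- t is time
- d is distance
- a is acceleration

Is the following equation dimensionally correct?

Yes

t (time) has dimensions [T].
d (distance) has dimensions [L].
a (acceleration) has dimensions [L T^-2].

Left side: [L T^-2]
Right side: [L T^-2]

Both sides have the same dimensions, so the equation is dimensionally consistent.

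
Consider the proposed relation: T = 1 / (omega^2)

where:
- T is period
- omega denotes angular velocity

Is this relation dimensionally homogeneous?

No

T (period) has dimensions [T].
omega (angular velocity) has dimensions [T^-1].

Left side: [T]
Right side: [T^2]

The two sides have different dimensions, so the equation is NOT dimensionally consistent.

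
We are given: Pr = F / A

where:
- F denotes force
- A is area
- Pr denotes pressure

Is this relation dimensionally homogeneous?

Yes

F (force) has dimensions [L M T^-2].
A (area) has dimensions [L^2].
Pr (pressure) has dimensions [L^-1 M T^-2].

Left side: [L^-1 M T^-2]
Right side: [L^-1 M T^-2]

Both sides have the same dimensions, so the equation is dimensionally consistent.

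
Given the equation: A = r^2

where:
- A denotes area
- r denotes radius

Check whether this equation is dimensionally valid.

Yes

A (area) has dimensions [L^2].
r (radius) has dimensions [L].

Left side: [L^2]
Right side: [L^2]

Both sides have the same dimensions, so the equation is dimensionally consistent.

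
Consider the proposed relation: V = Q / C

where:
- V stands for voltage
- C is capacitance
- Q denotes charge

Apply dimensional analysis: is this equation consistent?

Yes

V (voltage) has dimensions [I^-1 L^2 M T^-3].
C (capacitance) has dimensions [I^2 L^-2 M^-1 T^4].
Q (charge) has dimensions [I T].

Left side: [I^-1 L^2 M T^-3]
Right side: [I^-1 L^2 M T^-3]

Both sides have the same dimensions, so the equation is dimensionally consistent.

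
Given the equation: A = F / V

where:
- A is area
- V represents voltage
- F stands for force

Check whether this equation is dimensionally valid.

No

A (area) has dimensions [L^2].
V (voltage) has dimensions [I^-1 L^2 M T^-3].
F (force) has dimensions [L M T^-2].

Left side: [L^2]
Right side: [I L^-1 T]

The two sides have different dimensions, so the equation is NOT dimensionally consistent.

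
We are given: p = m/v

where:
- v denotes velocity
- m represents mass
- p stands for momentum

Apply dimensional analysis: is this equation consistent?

No

v (velocity) has dimensions [L T^-1].
m (mass) has dimensions [M].
p (momentum) has dimensions [L M T^-1].

Left side: [L M T^-1]
Right side: [L^-1 M T]

The two sides have different dimensions, so the equation is NOT dimensionally consistent.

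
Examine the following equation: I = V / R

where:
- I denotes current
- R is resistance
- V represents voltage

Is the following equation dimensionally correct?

Yes

I (current) has dimensions [I].
R (resistance) has dimensions [I^-2 L^2 M T^-3].
V (voltage) has dimensions [I^-1 L^2 M T^-3].

Left side: [I]
Right side: [I]

Both sides have the same dimensions, so the equation is dimensionally consistent.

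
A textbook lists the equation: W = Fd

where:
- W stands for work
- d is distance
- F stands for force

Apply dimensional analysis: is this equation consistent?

Yes

W (work) has dimensions [L^2 M T^-2].
d (distance) has dimensions [L].
F (force) has dimensions [L M T^-2].

Left side: [L^2 M T^-2]
Right side: [L^2 M T^-2]

Both sides have the same dimensions, so the equation is dimensionally consistent.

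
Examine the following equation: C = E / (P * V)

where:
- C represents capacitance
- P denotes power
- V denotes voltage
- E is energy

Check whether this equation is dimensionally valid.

No

C (capacitance) has dimensions [I^2 L^-2 M^-1 T^4].
P (power) has dimensions [L^2 M T^-3].
V (voltage) has dimensions [I^-1 L^2 M T^-3].
E (energy) has dimensions [L^2 M T^-2].

Left side: [I^2 L^-2 M^-1 T^4]
Right side: [I L^-2 M^-1 T^4]

The two sides have different dimensions, so the equation is NOT dimensionally consistent.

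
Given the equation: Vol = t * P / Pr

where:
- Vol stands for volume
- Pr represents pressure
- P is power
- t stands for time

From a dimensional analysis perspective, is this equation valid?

Yes

Vol (volume) has dimensions [L^3].
Pr (pressure) has dimensions [L^-1 M T^-2].
P (power) has dimensions [L^2 M T^-3].
t (time) has dimensions [T].

Left side: [L^3]
Right side: [L^3]

Both sides have the same dimensions, so the equation is dimensionally consistent.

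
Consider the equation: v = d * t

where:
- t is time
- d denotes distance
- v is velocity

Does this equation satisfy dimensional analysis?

No

t (time) has dimensions [T].
d (distance) has dimensions [L].
v (velocity) has dimensions [L T^-1].

Left side: [L T^-1]
Right side: [L T]

The two sides have different dimensions, so the equation is NOT dimensionally consistent.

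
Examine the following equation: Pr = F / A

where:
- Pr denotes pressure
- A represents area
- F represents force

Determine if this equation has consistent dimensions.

Yes

Pr (pressure) has dimensions [L^-1 M T^-2].
A (area) has dimensions [L^2].
F (force) has dimensions [L M T^-2].

Left side: [L^-1 M T^-2]
Right side: [L^-1 M T^-2]

Both sides have the same dimensions, so the equation is dimensionally consistent.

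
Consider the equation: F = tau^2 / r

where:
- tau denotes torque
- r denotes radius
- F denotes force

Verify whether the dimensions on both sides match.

No

tau (torque) has dimensions [L^2 M T^-2].
r (radius) has dimensions [L].
F (force) has dimensions [L M T^-2].

Left side: [L M T^-2]
Right side: [L^3 M^2 T^-4]

The two sides have different dimensions, so the equation is NOT dimensionally consistent.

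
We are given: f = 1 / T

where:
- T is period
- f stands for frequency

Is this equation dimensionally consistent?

Yes

T (period) has dimensions [T].
f (frequency) has dimensions [T^-1].

Left side: [T^-1]
Right side: [T^-1]

Both sides have the same dimensions, so the equation is dimensionally consistent.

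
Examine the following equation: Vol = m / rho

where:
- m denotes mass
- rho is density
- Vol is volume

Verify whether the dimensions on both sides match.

Yes

m (mass) has dimensions [M].
rho (density) has dimensions [L^-3 M].
Vol (volume) has dimensions [L^3].

Left side: [L^3]
Right side: [L^3]

Both sides have the same dimensions, so the equation is dimensionally consistent.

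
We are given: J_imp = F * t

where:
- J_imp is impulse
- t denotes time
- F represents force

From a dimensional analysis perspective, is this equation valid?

Yes

J_imp (impulse) has dimensions [L M T^-1].
t (time) has dimensions [T].
F (force) has dimensions [L M T^-2].

Left side: [L M T^-1]
Right side: [L M T^-1]

Both sides have the same dimensions, so the equation is dimensionally consistent.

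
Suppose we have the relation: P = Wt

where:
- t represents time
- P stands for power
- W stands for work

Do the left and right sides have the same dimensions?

No

t (time) has dimensions [T].
P (power) has dimensions [L^2 M T^-3].
W (work) has dimensions [L^2 M T^-2].

Left side: [L^2 M T^-3]
Right side: [L^2 M T^-1]

The two sides have different dimensions, so the equation is NOT dimensionally consistent.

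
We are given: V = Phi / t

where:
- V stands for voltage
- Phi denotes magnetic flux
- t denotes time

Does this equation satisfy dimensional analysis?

Yes

V (voltage) has dimensions [I^-1 L^2 M T^-3].
Phi (magnetic flux) has dimensions [I^-1 L^2 M T^-2].
t (time) has dimensions [T].

Left side: [I^-1 L^2 M T^-3]
Right side: [I^-1 L^2 M T^-3]

Both sides have the same dimensions, so the equation is dimensionally consistent.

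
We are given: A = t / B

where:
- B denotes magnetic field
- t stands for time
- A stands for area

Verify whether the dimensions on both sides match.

No

B (magnetic field) has dimensions [I^-1 M T^-2].
t (time) has dimensions [T].
A (area) has dimensions [L^2].

Left side: [L^2]
Right side: [I M^-1 T^3]

The two sides have different dimensions, so the equation is NOT dimensionally consistent.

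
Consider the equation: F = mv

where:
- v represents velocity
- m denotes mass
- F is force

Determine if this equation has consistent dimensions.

No

v (velocity) has dimensions [L T^-1].
m (mass) has dimensions [M].
F (force) has dimensions [L M T^-2].

Left side: [L M T^-2]
Right side: [L M T^-1]

The two sides have different dimensions, so the equation is NOT dimensionally consistent.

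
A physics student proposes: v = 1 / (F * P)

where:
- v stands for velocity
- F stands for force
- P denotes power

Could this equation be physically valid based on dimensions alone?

No

v (velocity) has dimensions [L T^-1].
F (force) has dimensions [L M T^-2].
P (power) has dimensions [L^2 M T^-3].

Left side: [L T^-1]
Right side: [L^-3 M^-2 T^5]

The two sides have different dimensions, so the equation is NOT dimensionally consistent.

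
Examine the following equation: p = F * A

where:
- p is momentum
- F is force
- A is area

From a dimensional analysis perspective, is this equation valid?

No

p (momentum) has dimensions [L M T^-1].
F (force) has dimensions [L M T^-2].
A (area) has dimensions [L^2].

Left side: [L M T^-1]
Right side: [L^3 M T^-2]

The two sides have different dimensions, so the equation is NOT dimensionally consistent.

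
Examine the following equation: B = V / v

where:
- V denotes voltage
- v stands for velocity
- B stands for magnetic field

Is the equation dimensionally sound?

No

V (voltage) has dimensions [I^-1 L^2 M T^-3].
v (velocity) has dimensions [L T^-1].
B (magnetic field) has dimensions [I^-1 M T^-2].

Left side: [I^-1 M T^-2]
Right side: [I^-1 L M T^-2]

The two sides have different dimensions, so the equation is NOT dimensionally consistent.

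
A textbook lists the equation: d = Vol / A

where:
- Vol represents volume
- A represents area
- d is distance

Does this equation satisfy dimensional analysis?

Yes

Vol (volume) has dimensions [L^3].
A (area) has dimensions [L^2].
d (distance) has dimensions [L].

Left side: [L]
Right side: [L]

Both sides have the same dimensions, so the equation is dimensionally consistent.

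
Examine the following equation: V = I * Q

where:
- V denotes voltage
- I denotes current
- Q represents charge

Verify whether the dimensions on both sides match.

No

V (voltage) has dimensions [I^-1 L^2 M T^-3].
I (current) has dimensions [I].
Q (charge) has dimensions [I T].

Left side: [I^-1 L^2 M T^-3]
Right side: [I^2 T]

The two sides have different dimensions, so the equation is NOT dimensionally consistent.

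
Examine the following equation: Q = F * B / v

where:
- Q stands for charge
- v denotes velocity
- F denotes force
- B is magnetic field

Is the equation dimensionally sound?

No

Q (charge) has dimensions [I T].
v (velocity) has dimensions [L T^-1].
F (force) has dimensions [L M T^-2].
B (magnetic field) has dimensions [I^-1 M T^-2].

Left side: [I T]
Right side: [I^-1 M^2 T^-3]

The two sides have different dimensions, so the equation is NOT dimensionally consistent.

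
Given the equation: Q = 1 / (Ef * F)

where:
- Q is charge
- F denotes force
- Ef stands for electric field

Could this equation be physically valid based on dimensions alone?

No

Q (charge) has dimensions [I T].
F (force) has dimensions [L M T^-2].
Ef (electric field) has dimensions [I^-1 L M T^-3].

Left side: [I T]
Right side: [I L^-2 M^-2 T^5]

The two sides have different dimensions, so the equation is NOT dimensionally consistent.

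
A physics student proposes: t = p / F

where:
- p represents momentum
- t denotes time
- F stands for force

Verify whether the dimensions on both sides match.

Yes

p (momentum) has dimensions [L M T^-1].
t (time) has dimensions [T].
F (force) has dimensions [L M T^-2].

Left side: [T]
Right side: [T]

Both sides have the same dimensions, so the equation is dimensionally consistent.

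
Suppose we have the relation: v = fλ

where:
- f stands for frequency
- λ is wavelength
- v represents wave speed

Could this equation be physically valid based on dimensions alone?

Yes

f (frequency) has dimensions [T^-1].
λ (wavelength) has dimensions [L].
v (wave speed) has dimensions [L T^-1].

Left side: [L T^-1]
Right side: [L T^-1]

Both sides have the same dimensions, so the equation is dimensionally consistent.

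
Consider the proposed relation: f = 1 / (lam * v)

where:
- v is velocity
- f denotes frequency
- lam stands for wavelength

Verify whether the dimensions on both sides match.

No

v (velocity) has dimensions [L T^-1].
f (frequency) has dimensions [T^-1].
lam (wavelength) has dimensions [L].

Left side: [T^-1]
Right side: [L^-2 T]

The two sides have different dimensions, so the equation is NOT dimensionally consistent.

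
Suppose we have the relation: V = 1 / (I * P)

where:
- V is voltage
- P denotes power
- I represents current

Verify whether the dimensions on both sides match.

No

V (voltage) has dimensions [I^-1 L^2 M T^-3].
P (power) has dimensions [L^2 M T^-3].
I (current) has dimensions [I].

Left side: [I^-1 L^2 M T^-3]
Right side: [I^-1 L^-2 M^-1 T^3]

The two sides have different dimensions, so the equation is NOT dimensionally consistent.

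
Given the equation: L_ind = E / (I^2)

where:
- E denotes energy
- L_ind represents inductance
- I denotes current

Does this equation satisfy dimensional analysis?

Yes

E (energy) has dimensions [L^2 M T^-2].
L_ind (inductance) has dimensions [I^-2 L^2 M T^-2].
I (current) has dimensions [I].

Left side: [I^-2 L^2 M T^-2]
Right side: [I^-2 L^2 M T^-2]

Both sides have the same dimensions, so the equation is dimensionally consistent.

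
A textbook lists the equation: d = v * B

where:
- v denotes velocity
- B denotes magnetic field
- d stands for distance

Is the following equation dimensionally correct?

No

v (velocity) has dimensions [L T^-1].
B (magnetic field) has dimensions [I^-1 M T^-2].
d (distance) has dimensions [L].

Left side: [L]
Right side: [I^-1 L M T^-3]

The two sides have different dimensions, so the equation is NOT dimensionally consistent.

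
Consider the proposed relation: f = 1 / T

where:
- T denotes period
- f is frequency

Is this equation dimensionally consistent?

Yes

T (period) has dimensions [T].
f (frequency) has dimensions [T^-1].

Left side: [T^-1]
Right side: [T^-1]

Both sides have the same dimensions, so the equation is dimensionally consistent.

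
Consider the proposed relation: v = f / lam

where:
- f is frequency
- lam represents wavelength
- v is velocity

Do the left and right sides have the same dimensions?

No

f (frequency) has dimensions [T^-1].
lam (wavelength) has dimensions [L].
v (velocity) has dimensions [L T^-1].

Left side: [L T^-1]
Right side: [L^-1 T^-1]

The two sides have different dimensions, so the equation is NOT dimensionally consistent.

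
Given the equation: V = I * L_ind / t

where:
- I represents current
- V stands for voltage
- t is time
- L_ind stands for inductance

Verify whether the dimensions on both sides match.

Yes

I (current) has dimensions [I].
V (voltage) has dimensions [I^-1 L^2 M T^-3].
t (time) has dimensions [T].
L_ind (inductance) has dimensions [I^-2 L^2 M T^-2].

Left side: [I^-1 L^2 M T^-3]
Right side: [I^-1 L^2 M T^-3]

Both sides have the same dimensions, so the equation is dimensionally consistent.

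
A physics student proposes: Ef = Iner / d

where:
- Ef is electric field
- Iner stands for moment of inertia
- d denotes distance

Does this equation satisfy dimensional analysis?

No

Ef (electric field) has dimensions [I^-1 L M T^-3].
Iner (moment of inertia) has dimensions [L^2 M].
d (distance) has dimensions [L].

Left side: [I^-1 L M T^-3]
Right side: [L M]

The two sides have different dimensions, so the equation is NOT dimensionally consistent.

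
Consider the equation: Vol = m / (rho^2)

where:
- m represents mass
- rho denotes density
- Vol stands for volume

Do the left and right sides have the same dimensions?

No

m (mass) has dimensions [M].
rho (density) has dimensions [L^-3 M].
Vol (volume) has dimensions [L^3].

Left side: [L^3]
Right side: [L^6 M^-1]

The two sides have different dimensions, so the equation is NOT dimensionally consistent.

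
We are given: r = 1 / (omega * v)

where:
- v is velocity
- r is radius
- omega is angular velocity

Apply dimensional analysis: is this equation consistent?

No

v (velocity) has dimensions [L T^-1].
r (radius) has dimensions [L].
omega (angular velocity) has dimensions [T^-1].

Left side: [L]
Right side: [L^-1 T^2]

The two sides have different dimensions, so the equation is NOT dimensionally consistent.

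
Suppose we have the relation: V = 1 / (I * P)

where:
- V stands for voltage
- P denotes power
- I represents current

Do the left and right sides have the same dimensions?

No

V (voltage) has dimensions [I^-1 L^2 M T^-3].
P (power) has dimensions [L^2 M T^-3].
I (current) has dimensions [I].

Left side: [I^-1 L^2 M T^-3]
Right side: [I^-1 L^-2 M^-1 T^3]

The two sides have different dimensions, so the equation is NOT dimensionally consistent.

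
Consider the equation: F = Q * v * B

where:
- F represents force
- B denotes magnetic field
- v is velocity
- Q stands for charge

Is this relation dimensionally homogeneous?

Yes

F (force) has dimensions [L M T^-2].
B (magnetic field) has dimensions [I^-1 M T^-2].
v (velocity) has dimensions [L T^-1].
Q (charge) has dimensions [I T].

Left side: [L M T^-2]
Right side: [L M T^-2]

Both sides have the same dimensions, so the equation is dimensionally consistent.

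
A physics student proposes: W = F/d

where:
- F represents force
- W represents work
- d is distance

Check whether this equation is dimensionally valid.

No

F (force) has dimensions [L M T^-2].
W (work) has dimensions [L^2 M T^-2].
d (distance) has dimensions [L].

Left side: [L^2 M T^-2]
Right side: [M T^-2]

The two sides have different dimensions, so the equation is NOT dimensionally consistent.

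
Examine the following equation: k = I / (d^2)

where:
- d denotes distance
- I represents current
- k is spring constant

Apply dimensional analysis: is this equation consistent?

No

d (distance) has dimensions [L].
I (current) has dimensions [I].
k (spring constant) has dimensions [M T^-2].

Left side: [M T^-2]
Right side: [I L^-2]

The two sides have different dimensions, so the equation is NOT dimensionally consistent.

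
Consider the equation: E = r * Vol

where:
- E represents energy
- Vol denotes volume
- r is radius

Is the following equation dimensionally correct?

No

E (energy) has dimensions [L^2 M T^-2].
Vol (volume) has dimensions [L^3].
r (radius) has dimensions [L].

Left side: [L^2 M T^-2]
Right side: [L^4]

The two sides have different dimensions, so the equation is NOT dimensionally consistent.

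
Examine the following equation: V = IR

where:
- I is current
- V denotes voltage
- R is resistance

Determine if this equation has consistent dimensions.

Yes

I (current) has dimensions [I].
V (voltage) has dimensions [I^-1 L^2 M T^-3].
R (resistance) has dimensions [I^-2 L^2 M T^-3].

Left side: [I^-1 L^2 M T^-3]
Right side: [I^-1 L^2 M T^-3]

Both sides have the same dimensions, so the equation is dimensionally consistent.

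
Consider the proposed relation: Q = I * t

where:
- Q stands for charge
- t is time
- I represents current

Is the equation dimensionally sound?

Yes

Q (charge) has dimensions [I T].
t (time) has dimensions [T].
I (current) has dimensions [I].

Left side: [I T]
Right side: [I T]

Both sides have the same dimensions, so the equation is dimensionally consistent.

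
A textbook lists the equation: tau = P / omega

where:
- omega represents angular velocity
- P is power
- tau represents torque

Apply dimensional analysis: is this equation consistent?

Yes

omega (angular velocity) has dimensions [T^-1].
P (power) has dimensions [L^2 M T^-3].
tau (torque) has dimensions [L^2 M T^-2].

Left side: [L^2 M T^-2]
Right side: [L^2 M T^-2]

Both sides have the same dimensions, so the equation is dimensionally consistent.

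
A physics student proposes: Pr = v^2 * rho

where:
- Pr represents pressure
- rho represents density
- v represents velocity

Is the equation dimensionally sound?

Yes

Pr (pressure) has dimensions [L^-1 M T^-2].
rho (density) has dimensions [L^-3 M].
v (velocity) has dimensions [L T^-1].

Left side: [L^-1 M T^-2]
Right side: [L^-1 M T^-2]

Both sides have the same dimensions, so the equation is dimensionally consistent.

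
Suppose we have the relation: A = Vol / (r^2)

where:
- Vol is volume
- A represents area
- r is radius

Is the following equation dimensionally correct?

No

Vol (volume) has dimensions [L^3].
A (area) has dimensions [L^2].
r (radius) has dimensions [L].

Left side: [L^2]
Right side: [L]

The two sides have different dimensions, so the equation is NOT dimensionally consistent.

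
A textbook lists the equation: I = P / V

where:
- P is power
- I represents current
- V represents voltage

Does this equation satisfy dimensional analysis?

Yes

P (power) has dimensions [L^2 M T^-3].
I (current) has dimensions [I].
V (voltage) has dimensions [I^-1 L^2 M T^-3].

Left side: [I]
Right side: [I]

Both sides have the same dimensions, so the equation is dimensionally consistent.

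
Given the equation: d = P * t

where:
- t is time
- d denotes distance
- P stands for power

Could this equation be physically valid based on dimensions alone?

No

t (time) has dimensions [T].
d (distance) has dimensions [L].
P (power) has dimensions [L^2 M T^-3].

Left side: [L]
Right side: [L^2 M T^-2]

The two sides have different dimensions, so the equation is NOT dimensionally consistent.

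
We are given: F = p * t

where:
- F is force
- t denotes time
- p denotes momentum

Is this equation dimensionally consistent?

No

F (force) has dimensions [L M T^-2].
t (time) has dimensions [T].
p (momentum) has dimensions [L M T^-1].

Left side: [L M T^-2]
Right side: [L M]

The two sides have different dimensions, so the equation is NOT dimensionally consistent.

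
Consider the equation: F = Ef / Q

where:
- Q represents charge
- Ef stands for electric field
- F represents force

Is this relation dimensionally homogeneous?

No

Q (charge) has dimensions [I T].
Ef (electric field) has dimensions [I^-1 L M T^-3].
F (force) has dimensions [L M T^-2].

Left side: [L M T^-2]
Right side: [I^-2 L M T^-4]

The two sides have different dimensions, so the equation is NOT dimensionally consistent.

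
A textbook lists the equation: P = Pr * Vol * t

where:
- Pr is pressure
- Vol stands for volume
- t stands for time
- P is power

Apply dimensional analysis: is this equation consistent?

No

Pr (pressure) has dimensions [L^-1 M T^-2].
Vol (volume) has dimensions [L^3].
t (time) has dimensions [T].
P (power) has dimensions [L^2 M T^-3].

Left side: [L^2 M T^-3]
Right side: [L^2 M T^-1]

The two sides have different dimensions, so the equation is NOT dimensionally consistent.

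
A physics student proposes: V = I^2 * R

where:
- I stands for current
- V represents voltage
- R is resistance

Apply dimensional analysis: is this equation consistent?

No

I (current) has dimensions [I].
V (voltage) has dimensions [I^-1 L^2 M T^-3].
R (resistance) has dimensions [I^-2 L^2 M T^-3].

Left side: [I^-1 L^2 M T^-3]
Right side: [L^2 M T^-3]

The two sides have different dimensions, so the equation is NOT dimensionally consistent.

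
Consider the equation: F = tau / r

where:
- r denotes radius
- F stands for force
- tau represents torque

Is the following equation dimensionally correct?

Yes

r (radius) has dimensions [L].
F (force) has dimensions [L M T^-2].
tau (torque) has dimensions [L^2 M T^-2].

Left side: [L M T^-2]
Right side: [L M T^-2]

Both sides have the same dimensions, so the equation is dimensionally consistent.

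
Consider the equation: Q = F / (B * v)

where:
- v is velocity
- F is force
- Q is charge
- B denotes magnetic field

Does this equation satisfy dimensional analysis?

Yes

v (velocity) has dimensions [L T^-1].
F (force) has dimensions [L M T^-2].
Q (charge) has dimensions [I T].
B (magnetic field) has dimensions [I^-1 M T^-2].

Left side: [I T]
Right side: [I T]

Both sides have the same dimensions, so the equation is dimensionally consistent.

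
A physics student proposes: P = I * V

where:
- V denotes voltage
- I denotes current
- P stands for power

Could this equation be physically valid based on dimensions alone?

Yes

V (voltage) has dimensions [I^-1 L^2 M T^-3].
I (current) has dimensions [I].
P (power) has dimensions [L^2 M T^-3].

Left side: [L^2 M T^-3]
Right side: [L^2 M T^-3]

Both sides have the same dimensions, so the equation is dimensionally consistent.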